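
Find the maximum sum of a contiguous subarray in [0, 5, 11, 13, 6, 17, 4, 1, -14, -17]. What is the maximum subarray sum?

Using Kadane's algorithm on [0, 5, 11, 13, 6, 17, 4, 1, -14, -17]:

Scanning through the array:
Position 1 (value 5): max_ending_here = 5, max_so_far = 5
Position 2 (value 11): max_ending_here = 16, max_so_far = 16
Position 3 (value 13): max_ending_here = 29, max_so_far = 29
Position 4 (value 6): max_ending_here = 35, max_so_far = 35
Position 5 (value 17): max_ending_here = 52, max_so_far = 52
Position 6 (value 4): max_ending_here = 56, max_so_far = 56
Position 7 (value 1): max_ending_here = 57, max_so_far = 57
Position 8 (value -14): max_ending_here = 43, max_so_far = 57
Position 9 (value -17): max_ending_here = 26, max_so_far = 57

Maximum subarray: [0, 5, 11, 13, 6, 17, 4, 1]
Maximum sum: 57

The maximum subarray is [0, 5, 11, 13, 6, 17, 4, 1] with sum 57. This subarray runs from index 0 to index 7.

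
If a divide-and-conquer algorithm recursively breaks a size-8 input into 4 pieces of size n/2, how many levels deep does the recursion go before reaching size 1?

For divide and conquer with division factor 2:

Problem sizes at each level:
Level 0: 8
Level 1: 4
Level 2: 2
Level 3: 1

The root is level 0 and the size-1 base case is level 3 (the tree spans levels 0 through 3, i.e. 4 levels counting the root), so the depth is the number of divisions: log_2(8) = 3

The recursion tree depth is log_2(8) = 3. At each level, the problem size is divided by 2, so it takes 3 divisions to reduce to a base case of size 1. The algorithm makes 4 recursive calls at each level.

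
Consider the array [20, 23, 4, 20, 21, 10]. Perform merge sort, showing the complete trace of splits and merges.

Merge sort trace:

Split: [20, 23, 4, 20, 21, 10] -> [20, 23, 4] and [20, 21, 10]
  Split: [20, 23, 4] -> [20] and [23, 4]
    Split: [23, 4] -> [23] and [4]
    Merge: [23] + [4] -> [4, 23]
  Merge: [20] + [4, 23] -> [4, 20, 23]
  Split: [20, 21, 10] -> [20] and [21, 10]
    Split: [21, 10] -> [21] and [10]
    Merge: [21] + [10] -> [10, 21]
  Merge: [20] + [10, 21] -> [10, 20, 21]
Merge: [4, 20, 23] + [10, 20, 21] -> [4, 10, 20, 20, 21, 23]

Final sorted array: [4, 10, 20, 20, 21, 23]

The merge sort proceeds by recursively splitting the array and merging sorted halves.
After all merges, the sorted array is [4, 10, 20, 20, 21, 23].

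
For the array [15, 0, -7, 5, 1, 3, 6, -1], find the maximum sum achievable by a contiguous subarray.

Using Kadane's algorithm on [15, 0, -7, 5, 1, 3, 6, -1]:

Scanning through the array:
Position 1 (value 0): max_ending_here = 15, max_so_far = 15
Position 2 (value -7): max_ending_here = 8, max_so_far = 15
Position 3 (value 5): max_ending_here = 13, max_so_far = 15
Position 4 (value 1): max_ending_here = 14, max_so_far = 15
Position 5 (value 3): max_ending_here = 17, max_so_far = 17
Position 6 (value 6): max_ending_here = 23, max_so_far = 23
Position 7 (value -1): max_ending_here = 22, max_so_far = 23

Maximum subarray: [15, 0, -7, 5, 1, 3, 6]
Maximum sum: 23

The maximum subarray is [15, 0, -7, 5, 1, 3, 6] with sum 23. This subarray runs from index 0 to index 6.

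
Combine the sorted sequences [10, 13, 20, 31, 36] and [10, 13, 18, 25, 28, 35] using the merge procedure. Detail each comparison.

Merging process:

Compare 10 vs 10: take 10 from left. Merged: [10]
Compare 13 vs 10: take 10 from right. Merged: [10, 10]
Compare 13 vs 13: take 13 from left. Merged: [10, 10, 13]
Compare 20 vs 13: take 13 from right. Merged: [10, 10, 13, 13]
Compare 20 vs 18: take 18 from right. Merged: [10, 10, 13, 13, 18]
Compare 20 vs 25: take 20 from left. Merged: [10, 10, 13, 13, 18, 20]
Compare 31 vs 25: take 25 from right. Merged: [10, 10, 13, 13, 18, 20, 25]
Compare 31 vs 28: take 28 from right. Merged: [10, 10, 13, 13, 18, 20, 25, 28]
Compare 31 vs 35: take 31 from left. Merged: [10, 10, 13, 13, 18, 20, 25, 28, 31]
Compare 36 vs 35: take 35 from right. Merged: [10, 10, 13, 13, 18, 20, 25, 28, 31, 35]
Append remaining from left: [36]. Merged: [10, 10, 13, 13, 18, 20, 25, 28, 31, 35, 36]

Final merged array: [10, 10, 13, 13, 18, 20, 25, 28, 31, 35, 36]
Total comparisons: 10

The merged array is [10, 10, 13, 13, 18, 20, 25, 28, 31, 35, 36], requiring 10 comparisons. The merge step runs in O(n) time where n is the total number of elements.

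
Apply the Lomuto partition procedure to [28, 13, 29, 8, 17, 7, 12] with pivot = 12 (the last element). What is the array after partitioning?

Lomuto partition with pivot = 12:

Initial array: [28, 13, 29, 8, 17, 7, 12]

arr[0]=28 > 12: no swap
arr[1]=13 > 12: no swap
arr[2]=29 > 12: no swap
arr[3]=8 <= 12: swap with position 0, array becomes [8, 13, 29, 28, 17, 7, 12]
arr[4]=17 > 12: no swap
arr[5]=7 <= 12: swap with position 1, array becomes [8, 7, 29, 28, 17, 13, 12]

Place pivot at position 2: [8, 7, 12, 28, 17, 13, 29]
Pivot position: 2

After partitioning with pivot 12, the array becomes [8, 7, 12, 28, 17, 13, 29]. The pivot is placed at index 2. All elements to the left of the pivot are <= 12, and all elements to the right are > 12.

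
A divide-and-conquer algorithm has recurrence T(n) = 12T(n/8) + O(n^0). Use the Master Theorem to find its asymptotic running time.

Master Theorem for T(n) = 12T(n/8) + O(n^0):

a = 12, b = 8, c = 0
log_b(a) = log_8(12) = 1.1950

Case 1: c = 0 < log_8(12) = 1.1950
T(n) = O(n^(log_8 12))

For T(n) = 12T(n/8) + O(n^0): log_8(12) = 1.1950. This is Case 1 of the Master Theorem (c < log_b(a), work dominated by leaves), giving O(n^(log_8 12)).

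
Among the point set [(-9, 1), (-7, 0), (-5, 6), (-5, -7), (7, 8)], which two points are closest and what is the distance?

Computing all pairwise distances among 5 points:

d((-9, 1), (-7, 0)) = 2.2361 <-- minimum
d((-9, 1), (-5, 6)) = 6.4031
d((-9, 1), (-5, -7)) = 8.9443
d((-9, 1), (7, 8)) = 17.4642
d((-7, 0), (-5, 6)) = 6.3246
d((-7, 0), (-5, -7)) = 7.2801
d((-7, 0), (7, 8)) = 16.1245
d((-5, 6), (-5, -7)) = 13.0
d((-5, 6), (7, 8)) = 12.1655
d((-5, -7), (7, 8)) = 19.2094

Closest pair: (-9, 1) and (-7, 0) with distance 2.2361

The closest pair is (-9, 1) and (-7, 0) with Euclidean distance 2.2361. For 5 points, brute-force pairwise comparison is shown above. For large n, the divide-and-conquer algorithm (sort by x, recurse on halves, check the dividing strip) achieves O(n log n).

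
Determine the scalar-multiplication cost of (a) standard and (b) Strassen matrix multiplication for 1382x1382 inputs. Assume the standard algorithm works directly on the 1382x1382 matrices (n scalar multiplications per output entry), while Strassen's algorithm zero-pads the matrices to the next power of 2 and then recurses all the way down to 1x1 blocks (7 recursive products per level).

Matrix multiplication for 1382x1382 matrices:

Strassen's algorithm requires power-of-2 dimensions. Pad 1382x1382 to 2048x2048 (next power of 2).

Standard algorithm: 1382^3 = 2639514968 multiplications
Strassen's algorithm: 7^(log2(2048)) = 7^11 = 1977326743 multiplications
Savings: 2639514968 - 1977326743 = 662188225 multiplications

Standard: 2639514968 multiplications (1382^3). Strassen: 1977326743 multiplications (7^11, after padding to 2048x2048). Strassen reduces 8 recursive multiplications to 7 at each level.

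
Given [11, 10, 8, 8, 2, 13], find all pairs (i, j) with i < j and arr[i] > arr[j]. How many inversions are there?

Finding inversions in [11, 10, 8, 8, 2, 13]:

(0, 1): arr[0]=11 > arr[1]=10
(0, 2): arr[0]=11 > arr[2]=8
(0, 3): arr[0]=11 > arr[3]=8
(0, 4): arr[0]=11 > arr[4]=2
(1, 2): arr[1]=10 > arr[2]=8
(1, 3): arr[1]=10 > arr[3]=8
(1, 4): arr[1]=10 > arr[4]=2
(2, 4): arr[2]=8 > arr[4]=2
(3, 4): arr[3]=8 > arr[4]=2

Total inversions: 9

The array has 9 inversion(s): (0,1), (0,2), (0,3), (0,4), (1,2), (1,3), (1,4), (2,4), (3,4). Each pair (i,j) satisfies i < j and arr[i] > arr[j].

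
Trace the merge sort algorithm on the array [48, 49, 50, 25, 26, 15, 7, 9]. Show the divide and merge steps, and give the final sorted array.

Merge sort trace:

Split: [48, 49, 50, 25, 26, 15, 7, 9] -> [48, 49, 50, 25] and [26, 15, 7, 9]
  Split: [48, 49, 50, 25] -> [48, 49] and [50, 25]
    Split: [48, 49] -> [48] and [49]
    Merge: [48] + [49] -> [48, 49]
    Split: [50, 25] -> [50] and [25]
    Merge: [50] + [25] -> [25, 50]
  Merge: [48, 49] + [25, 50] -> [25, 48, 49, 50]
  Split: [26, 15, 7, 9] -> [26, 15] and [7, 9]
    Split: [26, 15] -> [26] and [15]
    Merge: [26] + [15] -> [15, 26]
    Split: [7, 9] -> [7] and [9]
    Merge: [7] + [9] -> [7, 9]
  Merge: [15, 26] + [7, 9] -> [7, 9, 15, 26]
Merge: [25, 48, 49, 50] + [7, 9, 15, 26] -> [7, 9, 15, 25, 26, 48, 49, 50]

Final sorted array: [7, 9, 15, 25, 26, 48, 49, 50]

The merge sort proceeds by recursively splitting the array and merging sorted halves.
After all merges, the sorted array is [7, 9, 15, 25, 26, 48, 49, 50].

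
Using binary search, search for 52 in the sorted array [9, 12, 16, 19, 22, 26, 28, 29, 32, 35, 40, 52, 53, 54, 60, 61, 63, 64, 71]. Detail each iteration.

Binary search for 52 in [9, 12, 16, 19, 22, 26, 28, 29, 32, 35, 40, 52, 53, 54, 60, 61, 63, 64, 71]:

lo=0, hi=18, mid=9, arr[mid]=35 -> 35 < 52, search right half
lo=10, hi=18, mid=14, arr[mid]=60 -> 60 > 52, search left half
lo=10, hi=13, mid=11, arr[mid]=52 -> Found target at index 11!

Binary search finds 52 at index 11 after 3 comparisons. The search repeatedly halves the search space by comparing with the middle element.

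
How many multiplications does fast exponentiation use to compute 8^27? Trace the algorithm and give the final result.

Computing 8^27 by squaring (build up from 8^1; each line after the first costs one multiplication):

8^1 = 8
8^2 = (8^1)^2 = 8^2 = 64
8^3 = 8 * 8^2 = 8 * 64 = 512
8^6 = (8^3)^2 = 512^2 = 262144
8^12 = (8^6)^2 = 262144^2 = 68719476736
8^13 = 8 * 8^12 = 8 * 68719476736 = 549755813888
8^26 = (8^13)^2 = 549755813888^2 = 302231454903657293676544
8^27 = 8 * 8^26 = 8 * 302231454903657293676544 = 2417851639229258349412352

Result: 2417851639229258349412352
Multiplications needed: 7 (7 lines after 8^1)

8^27 = 2417851639229258349412352. Using exponentiation by squaring, this requires 7 multiplications. The key idea: if the exponent is even, square the half-power; if odd, multiply by the base once.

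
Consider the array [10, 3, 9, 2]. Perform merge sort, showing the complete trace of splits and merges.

Merge sort trace:

Split: [10, 3, 9, 2] -> [10, 3] and [9, 2]
  Split: [10, 3] -> [10] and [3]
  Merge: [10] + [3] -> [3, 10]
  Split: [9, 2] -> [9] and [2]
  Merge: [9] + [2] -> [2, 9]
Merge: [3, 10] + [2, 9] -> [2, 3, 9, 10]

Final sorted array: [2, 3, 9, 10]

The merge sort proceeds by recursively splitting the array and merging sorted halves.
After all merges, the sorted array is [2, 3, 9, 10].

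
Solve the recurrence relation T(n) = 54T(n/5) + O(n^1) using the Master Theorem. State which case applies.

Master Theorem for T(n) = 54T(n/5) + O(n^1):

a = 54, b = 5, c = 1
log_b(a) = log_5(54) = 2.4785

Case 1: c = 1 < log_5(54) = 2.4785
T(n) = O(n^(log_5 54))

For T(n) = 54T(n/5) + O(n^1): log_5(54) = 2.4785. This is Case 1 of the Master Theorem (c < log_b(a), work dominated by leaves), giving O(n^(log_5 54)).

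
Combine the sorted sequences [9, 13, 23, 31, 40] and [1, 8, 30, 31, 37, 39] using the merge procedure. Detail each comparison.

Merging process:

Compare 9 vs 1: take 1 from right. Merged: [1]
Compare 9 vs 8: take 8 from right. Merged: [1, 8]
Compare 9 vs 30: take 9 from left. Merged: [1, 8, 9]
Compare 13 vs 30: take 13 from left. Merged: [1, 8, 9, 13]
Compare 23 vs 30: take 23 from left. Merged: [1, 8, 9, 13, 23]
Compare 31 vs 30: take 30 from right. Merged: [1, 8, 9, 13, 23, 30]
Compare 31 vs 31: take 31 from left. Merged: [1, 8, 9, 13, 23, 30, 31]
Compare 40 vs 31: take 31 from right. Merged: [1, 8, 9, 13, 23, 30, 31, 31]
Compare 40 vs 37: take 37 from right. Merged: [1, 8, 9, 13, 23, 30, 31, 31, 37]
Compare 40 vs 39: take 39 from right. Merged: [1, 8, 9, 13, 23, 30, 31, 31, 37, 39]
Append remaining from left: [40]. Merged: [1, 8, 9, 13, 23, 30, 31, 31, 37, 39, 40]

Final merged array: [1, 8, 9, 13, 23, 30, 31, 31, 37, 39, 40]
Total comparisons: 10

The merged array is [1, 8, 9, 13, 23, 30, 31, 31, 37, 39, 40], requiring 10 comparisons. The merge step runs in O(n) time where n is the total number of elements.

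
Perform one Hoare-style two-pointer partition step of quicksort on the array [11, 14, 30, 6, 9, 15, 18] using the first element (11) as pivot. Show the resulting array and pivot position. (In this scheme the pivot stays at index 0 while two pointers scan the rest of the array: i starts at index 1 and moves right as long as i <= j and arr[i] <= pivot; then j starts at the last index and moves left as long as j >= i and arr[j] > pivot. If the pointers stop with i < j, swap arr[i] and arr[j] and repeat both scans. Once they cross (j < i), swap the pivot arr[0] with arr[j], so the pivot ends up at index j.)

Hoare-style two-pointer partition with pivot = 11:

Initial array: [11, 14, 30, 6, 9, 15, 18]

Pointers start at i = 1, j = 6.
i stops at index 1 (arr[1]=14 > 11), j stops at index 4 (arr[4]=9 <= 11): swap arr[1] and arr[4], array becomes [11, 9, 30, 6, 14, 15, 18]
i stops at index 2 (arr[2]=30 > 11), j stops at index 3 (arr[3]=6 <= 11): swap arr[2] and arr[3], array becomes [11, 9, 6, 30, 14, 15, 18]
i ends at 3, j ends at 2: the pointers have crossed (j < i), so scanning stops.

Swap pivot arr[0] with arr[2] to place pivot at position 2: [6, 9, 11, 30, 14, 15, 18]
Pivot position: 2

After partitioning with pivot 11, the array becomes [6, 9, 11, 30, 14, 15, 18]. The pivot is placed at index 2. All elements to the left of the pivot are <= 11, and all elements to the right are > 11.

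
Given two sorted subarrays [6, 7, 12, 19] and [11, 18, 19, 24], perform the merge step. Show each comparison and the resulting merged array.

Merging process:

Compare 6 vs 11: take 6 from left. Merged: [6]
Compare 7 vs 11: take 7 from left. Merged: [6, 7]
Compare 12 vs 11: take 11 from right. Merged: [6, 7, 11]
Compare 12 vs 18: take 12 from left. Merged: [6, 7, 11, 12]
Compare 19 vs 18: take 18 from right. Merged: [6, 7, 11, 12, 18]
Compare 19 vs 19: take 19 from left. Merged: [6, 7, 11, 12, 18, 19]
Append remaining from right: [19, 24]. Merged: [6, 7, 11, 12, 18, 19, 19, 24]

Final merged array: [6, 7, 11, 12, 18, 19, 19, 24]
Total comparisons: 6

The merged array is [6, 7, 11, 12, 18, 19, 19, 24], requiring 6 comparisons. The merge step runs in O(n) time where n is the total number of elements.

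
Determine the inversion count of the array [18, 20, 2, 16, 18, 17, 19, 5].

Finding inversions in [18, 20, 2, 16, 18, 17, 19, 5]:

(0, 2): arr[0]=18 > arr[2]=2
(0, 3): arr[0]=18 > arr[3]=16
(0, 5): arr[0]=18 > arr[5]=17
(0, 7): arr[0]=18 > arr[7]=5
(1, 2): arr[1]=20 > arr[2]=2
(1, 3): arr[1]=20 > arr[3]=16
(1, 4): arr[1]=20 > arr[4]=18
(1, 5): arr[1]=20 > arr[5]=17
(1, 6): arr[1]=20 > arr[6]=19
(1, 7): arr[1]=20 > arr[7]=5
(3, 7): arr[3]=16 > arr[7]=5
(4, 5): arr[4]=18 > arr[5]=17
(4, 7): arr[4]=18 > arr[7]=5
(5, 7): arr[5]=17 > arr[7]=5
(6, 7): arr[6]=19 > arr[7]=5

Total inversions: 15

The array has 15 inversion(s): (0,2), (0,3), (0,5), (0,7), (1,2), (1,3), (1,4), (1,5), (1,6), (1,7), (3,7), (4,5), (4,7), (5,7), (6,7). Each pair (i,j) satisfies i < j and arr[i] > arr[j].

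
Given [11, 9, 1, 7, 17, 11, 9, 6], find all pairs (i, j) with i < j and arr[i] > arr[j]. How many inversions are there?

Finding inversions in [11, 9, 1, 7, 17, 11, 9, 6]:

(0, 1): arr[0]=11 > arr[1]=9
(0, 2): arr[0]=11 > arr[2]=1
(0, 3): arr[0]=11 > arr[3]=7
(0, 6): arr[0]=11 > arr[6]=9
(0, 7): arr[0]=11 > arr[7]=6
(1, 2): arr[1]=9 > arr[2]=1
(1, 3): arr[1]=9 > arr[3]=7
(1, 7): arr[1]=9 > arr[7]=6
(3, 7): arr[3]=7 > arr[7]=6
(4, 5): arr[4]=17 > arr[5]=11
(4, 6): arr[4]=17 > arr[6]=9
(4, 7): arr[4]=17 > arr[7]=6
(5, 6): arr[5]=11 > arr[6]=9
(5, 7): arr[5]=11 > arr[7]=6
(6, 7): arr[6]=9 > arr[7]=6

Total inversions: 15

The array has 15 inversion(s): (0,1), (0,2), (0,3), (0,6), (0,7), (1,2), (1,3), (1,7), (3,7), (4,5), (4,6), (4,7), (5,6), (5,7), (6,7). Each pair (i,j) satisfies i < j and arr[i] > arr[j].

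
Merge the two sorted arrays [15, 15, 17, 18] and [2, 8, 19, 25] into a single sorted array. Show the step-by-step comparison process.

Merging process:

Compare 15 vs 2: take 2 from right. Merged: [2]
Compare 15 vs 8: take 8 from right. Merged: [2, 8]
Compare 15 vs 19: take 15 from left. Merged: [2, 8, 15]
Compare 15 vs 19: take 15 from left. Merged: [2, 8, 15, 15]
Compare 17 vs 19: take 17 from left. Merged: [2, 8, 15, 15, 17]
Compare 18 vs 19: take 18 from left. Merged: [2, 8, 15, 15, 17, 18]
Append remaining from right: [19, 25]. Merged: [2, 8, 15, 15, 17, 18, 19, 25]

Final merged array: [2, 8, 15, 15, 17, 18, 19, 25]
Total comparisons: 6

The merged array is [2, 8, 15, 15, 17, 18, 19, 25], requiring 6 comparisons. The merge step runs in O(n) time where n is the total number of elements.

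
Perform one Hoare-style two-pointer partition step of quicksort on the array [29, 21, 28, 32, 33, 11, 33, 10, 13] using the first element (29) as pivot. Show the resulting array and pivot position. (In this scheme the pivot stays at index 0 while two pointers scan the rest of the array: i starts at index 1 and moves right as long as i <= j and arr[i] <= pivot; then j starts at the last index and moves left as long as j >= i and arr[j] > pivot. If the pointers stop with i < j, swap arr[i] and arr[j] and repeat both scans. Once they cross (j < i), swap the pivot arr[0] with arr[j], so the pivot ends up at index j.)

Hoare-style two-pointer partition with pivot = 29:

Initial array: [29, 21, 28, 32, 33, 11, 33, 10, 13]

Pointers start at i = 1, j = 8.
i stops at index 3 (arr[3]=32 > 29), j stops at index 8 (arr[8]=13 <= 29): swap arr[3] and arr[8], array becomes [29, 21, 28, 13, 33, 11, 33, 10, 32]
i stops at index 4 (arr[4]=33 > 29), j stops at index 7 (arr[7]=10 <= 29): swap arr[4] and arr[7], array becomes [29, 21, 28, 13, 10, 11, 33, 33, 32]
i ends at 6, j ends at 5: the pointers have crossed (j < i), so scanning stops.

Swap pivot arr[0] with arr[5] to place pivot at position 5: [11, 21, 28, 13, 10, 29, 33, 33, 32]
Pivot position: 5

After partitioning with pivot 29, the array becomes [11, 21, 28, 13, 10, 29, 33, 33, 32]. The pivot is placed at index 5. All elements to the left of the pivot are <= 29, and all elements to the right are > 29.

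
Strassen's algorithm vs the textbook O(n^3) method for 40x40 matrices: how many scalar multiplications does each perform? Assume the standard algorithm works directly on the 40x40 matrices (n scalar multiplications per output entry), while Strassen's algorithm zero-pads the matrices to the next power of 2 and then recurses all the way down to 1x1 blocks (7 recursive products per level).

Matrix multiplication for 40x40 matrices:

Strassen's algorithm requires power-of-2 dimensions. Pad 40x40 to 64x64 (next power of 2).

Standard algorithm: 40^3 = 64000 multiplications
Strassen's algorithm: 7^(log2(64)) = 7^6 = 117649 multiplications
Difference: 64000 - 117649 = -53649 (Strassen uses MORE here due to padding overhead — for small or just-over-power-of-2 n, padding can outweigh the per-level savings)

Standard: 64000 multiplications (40^3). Strassen: 117649 multiplications (7^6, after padding to 64x64). Strassen reduces 8 recursive multiplications to 7 at each level.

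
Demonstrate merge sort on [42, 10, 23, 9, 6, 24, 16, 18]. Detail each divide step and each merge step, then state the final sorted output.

Merge sort trace:

Split: [42, 10, 23, 9, 6, 24, 16, 18] -> [42, 10, 23, 9] and [6, 24, 16, 18]
  Split: [42, 10, 23, 9] -> [42, 10] and [23, 9]
    Split: [42, 10] -> [42] and [10]
    Merge: [42] + [10] -> [10, 42]
    Split: [23, 9] -> [23] and [9]
    Merge: [23] + [9] -> [9, 23]
  Merge: [10, 42] + [9, 23] -> [9, 10, 23, 42]
  Split: [6, 24, 16, 18] -> [6, 24] and [16, 18]
    Split: [6, 24] -> [6] and [24]
    Merge: [6] + [24] -> [6, 24]
    Split: [16, 18] -> [16] and [18]
    Merge: [16] + [18] -> [16, 18]
  Merge: [6, 24] + [16, 18] -> [6, 16, 18, 24]
Merge: [9, 10, 23, 42] + [6, 16, 18, 24] -> [6, 9, 10, 16, 18, 23, 24, 42]

Final sorted array: [6, 9, 10, 16, 18, 23, 24, 42]

The merge sort proceeds by recursively splitting the array and merging sorted halves.
After all merges, the sorted array is [6, 9, 10, 16, 18, 23, 24, 42].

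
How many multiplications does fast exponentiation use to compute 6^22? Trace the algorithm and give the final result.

Computing 6^22 by squaring (build up from 6^1; each line after the first costs one multiplication):

6^1 = 6
6^2 = (6^1)^2 = 6^2 = 36
6^4 = (6^2)^2 = 36^2 = 1296
6^5 = 6 * 6^4 = 6 * 1296 = 7776
6^10 = (6^5)^2 = 7776^2 = 60466176
6^11 = 6 * 6^10 = 6 * 60466176 = 362797056
6^22 = (6^11)^2 = 362797056^2 = 131621703842267136

Result: 131621703842267136
Multiplications needed: 6 (6 lines after 6^1)

6^22 = 131621703842267136. Using exponentiation by squaring, this requires 6 multiplications. The key idea: if the exponent is even, square the half-power; if odd, multiply by the base once.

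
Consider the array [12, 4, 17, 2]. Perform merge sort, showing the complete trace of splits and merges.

Merge sort trace:

Split: [12, 4, 17, 2] -> [12, 4] and [17, 2]
  Split: [12, 4] -> [12] and [4]
  Merge: [12] + [4] -> [4, 12]
  Split: [17, 2] -> [17] and [2]
  Merge: [17] + [2] -> [2, 17]
Merge: [4, 12] + [2, 17] -> [2, 4, 12, 17]

Final sorted array: [2, 4, 12, 17]

The merge sort proceeds by recursively splitting the array and merging sorted halves.
After all merges, the sorted array is [2, 4, 12, 17].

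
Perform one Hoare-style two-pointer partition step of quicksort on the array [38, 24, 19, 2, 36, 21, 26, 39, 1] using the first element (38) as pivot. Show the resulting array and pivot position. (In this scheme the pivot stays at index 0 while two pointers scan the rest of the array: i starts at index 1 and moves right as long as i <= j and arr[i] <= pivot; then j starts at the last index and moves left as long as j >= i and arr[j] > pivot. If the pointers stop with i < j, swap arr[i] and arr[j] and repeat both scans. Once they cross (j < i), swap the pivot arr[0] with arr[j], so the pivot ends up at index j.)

Hoare-style two-pointer partition with pivot = 38:

Initial array: [38, 24, 19, 2, 36, 21, 26, 39, 1]

Pointers start at i = 1, j = 8.
i stops at index 7 (arr[7]=39 > 38), j stops at index 8 (arr[8]=1 <= 38): swap arr[7] and arr[8], array becomes [38, 24, 19, 2, 36, 21, 26, 1, 39]
i ends at 8, j ends at 7: the pointers have crossed (j < i), so scanning stops.

Swap pivot arr[0] with arr[7] to place pivot at position 7: [1, 24, 19, 2, 36, 21, 26, 38, 39]
Pivot position: 7

After partitioning with pivot 38, the array becomes [1, 24, 19, 2, 36, 21, 26, 38, 39]. The pivot is placed at index 7. All elements to the left of the pivot are <= 38, and all elements to the right are > 38.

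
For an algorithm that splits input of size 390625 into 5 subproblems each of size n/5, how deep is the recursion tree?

For divide and conquer with division factor 5:

Problem sizes at each level:
Level 0: 390625
Level 1: 78125
Level 2: 15625
Level 3: 3125
Level 4: 625
Level 5: 125
Level 6: 25
Level 7: 5
Level 8: 1

The root is level 0 and the size-1 base case is level 8 (the tree spans levels 0 through 8, i.e. 9 levels counting the root), so the depth is the number of divisions: log_5(390625) = 8

The recursion tree depth is log_5(390625) = 8. At each level, the problem size is divided by 5, so it takes 8 divisions to reduce to a base case of size 1. The algorithm makes 5 recursive calls at each level.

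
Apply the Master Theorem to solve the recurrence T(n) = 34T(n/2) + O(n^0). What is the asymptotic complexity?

Master Theorem for T(n) = 34T(n/2) + O(n^0):

a = 34, b = 2, c = 0
log_b(a) = log_2(34) = 5.0875

Case 1: c = 0 < log_2(34) = 5.0875
T(n) = O(n^(log_2 34))

For T(n) = 34T(n/2) + O(n^0): log_2(34) = 5.0875. This is Case 1 of the Master Theorem (c < log_b(a), work dominated by leaves), giving O(n^(log_2 34)).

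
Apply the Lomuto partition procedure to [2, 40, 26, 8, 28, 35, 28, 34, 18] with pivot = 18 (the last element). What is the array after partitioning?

Lomuto partition with pivot = 18:

Initial array: [2, 40, 26, 8, 28, 35, 28, 34, 18]

arr[0]=2 <= 18: swap with position 0, array becomes [2, 40, 26, 8, 28, 35, 28, 34, 18]
arr[1]=40 > 18: no swap
arr[2]=26 > 18: no swap
arr[3]=8 <= 18: swap with position 1, array becomes [2, 8, 26, 40, 28, 35, 28, 34, 18]
arr[4]=28 > 18: no swap
arr[5]=35 > 18: no swap
arr[6]=28 > 18: no swap
arr[7]=34 > 18: no swap

Place pivot at position 2: [2, 8, 18, 40, 28, 35, 28, 34, 26]
Pivot position: 2

After partitioning with pivot 18, the array becomes [2, 8, 18, 40, 28, 35, 28, 34, 26]. The pivot is placed at index 2. All elements to the left of the pivot are <= 18, and all elements to the right are > 18.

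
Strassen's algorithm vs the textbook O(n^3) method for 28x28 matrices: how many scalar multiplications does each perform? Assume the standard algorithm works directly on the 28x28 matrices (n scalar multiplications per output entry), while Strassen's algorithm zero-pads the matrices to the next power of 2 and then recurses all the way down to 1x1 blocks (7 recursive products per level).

Matrix multiplication for 28x28 matrices:

Strassen's algorithm requires power-of-2 dimensions. Pad 28x28 to 32x32 (next power of 2).

Standard algorithm: 28^3 = 21952 multiplications
Strassen's algorithm: 7^(log2(32)) = 7^5 = 16807 multiplications
Savings: 21952 - 16807 = 5145 multiplications

Standard: 21952 multiplications (28^3). Strassen: 16807 multiplications (7^5, after padding to 32x32). Strassen reduces 8 recursive multiplications to 7 at each level.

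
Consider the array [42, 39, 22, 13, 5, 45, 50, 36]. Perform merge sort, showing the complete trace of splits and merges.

Merge sort trace:

Split: [42, 39, 22, 13, 5, 45, 50, 36] -> [42, 39, 22, 13] and [5, 45, 50, 36]
  Split: [42, 39, 22, 13] -> [42, 39] and [22, 13]
    Split: [42, 39] -> [42] and [39]
    Merge: [42] + [39] -> [39, 42]
    Split: [22, 13] -> [22] and [13]
    Merge: [22] + [13] -> [13, 22]
  Merge: [39, 42] + [13, 22] -> [13, 22, 39, 42]
  Split: [5, 45, 50, 36] -> [5, 45] and [50, 36]
    Split: [5, 45] -> [5] and [45]
    Merge: [5] + [45] -> [5, 45]
    Split: [50, 36] -> [50] and [36]
    Merge: [50] + [36] -> [36, 50]
  Merge: [5, 45] + [36, 50] -> [5, 36, 45, 50]
Merge: [13, 22, 39, 42] + [5, 36, 45, 50] -> [5, 13, 22, 36, 39, 42, 45, 50]

Final sorted array: [5, 13, 22, 36, 39, 42, 45, 50]

The merge sort proceeds by recursively splitting the array and merging sorted halves.
After all merges, the sorted array is [5, 13, 22, 36, 39, 42, 45, 50].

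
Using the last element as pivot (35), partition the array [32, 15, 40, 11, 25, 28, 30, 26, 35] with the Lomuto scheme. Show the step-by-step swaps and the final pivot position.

Lomuto partition with pivot = 35:

Initial array: [32, 15, 40, 11, 25, 28, 30, 26, 35]

arr[0]=32 <= 35: swap with position 0, array becomes [32, 15, 40, 11, 25, 28, 30, 26, 35]
arr[1]=15 <= 35: swap with position 1, array becomes [32, 15, 40, 11, 25, 28, 30, 26, 35]
arr[2]=40 > 35: no swap
arr[3]=11 <= 35: swap with position 2, array becomes [32, 15, 11, 40, 25, 28, 30, 26, 35]
arr[4]=25 <= 35: swap with position 3, array becomes [32, 15, 11, 25, 40, 28, 30, 26, 35]
arr[5]=28 <= 35: swap with position 4, array becomes [32, 15, 11, 25, 28, 40, 30, 26, 35]
arr[6]=30 <= 35: swap with position 5, array becomes [32, 15, 11, 25, 28, 30, 40, 26, 35]
arr[7]=26 <= 35: swap with position 6, array becomes [32, 15, 11, 25, 28, 30, 26, 40, 35]

Place pivot at position 7: [32, 15, 11, 25, 28, 30, 26, 35, 40]
Pivot position: 7

After partitioning with pivot 35, the array becomes [32, 15, 11, 25, 28, 30, 26, 35, 40]. The pivot is placed at index 7. All elements to the left of the pivot are <= 35, and all elements to the right are > 35.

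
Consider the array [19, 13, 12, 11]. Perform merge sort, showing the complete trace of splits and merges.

Merge sort trace:

Split: [19, 13, 12, 11] -> [19, 13] and [12, 11]
  Split: [19, 13] -> [19] and [13]
  Merge: [19] + [13] -> [13, 19]
  Split: [12, 11] -> [12] and [11]
  Merge: [12] + [11] -> [11, 12]
Merge: [13, 19] + [11, 12] -> [11, 12, 13, 19]

Final sorted array: [11, 12, 13, 19]

The merge sort proceeds by recursively splitting the array and merging sorted halves.
After all merges, the sorted array is [11, 12, 13, 19].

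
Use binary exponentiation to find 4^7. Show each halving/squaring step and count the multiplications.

Computing 4^7 by squaring (build up from 4^1; each line after the first costs one multiplication):

4^1 = 4
4^2 = (4^1)^2 = 4^2 = 16
4^3 = 4 * 4^2 = 4 * 16 = 64
4^6 = (4^3)^2 = 64^2 = 4096
4^7 = 4 * 4^6 = 4 * 4096 = 16384

Result: 16384
Multiplications needed: 4 (4 lines after 4^1)

4^7 = 16384. Using exponentiation by squaring, this requires 4 multiplications. The key idea: if the exponent is even, square the half-power; if odd, multiply by the base once.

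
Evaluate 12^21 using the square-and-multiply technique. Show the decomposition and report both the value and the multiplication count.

Computing 12^21 by squaring (build up from 12^1; each line after the first costs one multiplication):

12^1 = 12
12^2 = (12^1)^2 = 12^2 = 144
12^4 = (12^2)^2 = 144^2 = 20736
12^5 = 12 * 12^4 = 12 * 20736 = 248832
12^10 = (12^5)^2 = 248832^2 = 61917364224
12^20 = (12^10)^2 = 61917364224^2 = 3833759992447475122176
12^21 = 12 * 12^20 = 12 * 3833759992447475122176 = 46005119909369701466112

Result: 46005119909369701466112
Multiplications needed: 6 (6 lines after 12^1)

12^21 = 46005119909369701466112. Using exponentiation by squaring, this requires 6 multiplications. The key idea: if the exponent is even, square the half-power; if odd, multiply by the base once.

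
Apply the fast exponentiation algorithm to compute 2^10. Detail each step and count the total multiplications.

Computing 2^10 by squaring (build up from 2^1; each line after the first costs one multiplication):

2^1 = 2
2^2 = (2^1)^2 = 2^2 = 4
2^4 = (2^2)^2 = 4^2 = 16
2^5 = 2 * 2^4 = 2 * 16 = 32
2^10 = (2^5)^2 = 32^2 = 1024

Result: 1024
Multiplications needed: 4 (4 lines after 2^1)

2^10 = 1024. Using exponentiation by squaring, this requires 4 multiplications. The key idea: if the exponent is even, square the half-power; if odd, multiply by the base once.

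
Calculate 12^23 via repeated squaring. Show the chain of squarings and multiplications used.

Computing 12^23 by squaring (build up from 12^1; each line after the first costs one multiplication):

12^1 = 12
12^2 = (12^1)^2 = 12^2 = 144
12^4 = (12^2)^2 = 144^2 = 20736
12^5 = 12 * 12^4 = 12 * 20736 = 248832
12^10 = (12^5)^2 = 248832^2 = 61917364224
12^11 = 12 * 12^10 = 12 * 61917364224 = 743008370688
12^22 = (12^11)^2 = 743008370688^2 = 552061438912436417593344
12^23 = 12 * 12^22 = 12 * 552061438912436417593344 = 6624737266949237011120128

Result: 6624737266949237011120128
Multiplications needed: 7 (7 lines after 12^1)

12^23 = 6624737266949237011120128. Using exponentiation by squaring, this requires 7 multiplications. The key idea: if the exponent is even, square the half-power; if odd, multiply by the base once.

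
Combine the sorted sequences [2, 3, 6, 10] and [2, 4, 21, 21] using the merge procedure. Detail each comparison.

Merging process:

Compare 2 vs 2: take 2 from left. Merged: [2]
Compare 3 vs 2: take 2 from right. Merged: [2, 2]
Compare 3 vs 4: take 3 from left. Merged: [2, 2, 3]
Compare 6 vs 4: take 4 from right. Merged: [2, 2, 3, 4]
Compare 6 vs 21: take 6 from left. Merged: [2, 2, 3, 4, 6]
Compare 10 vs 21: take 10 from left. Merged: [2, 2, 3, 4, 6, 10]
Append remaining from right: [21, 21]. Merged: [2, 2, 3, 4, 6, 10, 21, 21]

Final merged array: [2, 2, 3, 4, 6, 10, 21, 21]
Total comparisons: 6

The merged array is [2, 2, 3, 4, 6, 10, 21, 21], requiring 6 comparisons. The merge step runs in O(n) time where n is the total number of elements.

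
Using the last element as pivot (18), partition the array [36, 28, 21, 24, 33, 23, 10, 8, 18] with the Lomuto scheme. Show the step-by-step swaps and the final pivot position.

Lomuto partition with pivot = 18:

Initial array: [36, 28, 21, 24, 33, 23, 10, 8, 18]

arr[0]=36 > 18: no swap
arr[1]=28 > 18: no swap
arr[2]=21 > 18: no swap
arr[3]=24 > 18: no swap
arr[4]=33 > 18: no swap
arr[5]=23 > 18: no swap
arr[6]=10 <= 18: swap with position 0, array becomes [10, 28, 21, 24, 33, 23, 36, 8, 18]
arr[7]=8 <= 18: swap with position 1, array becomes [10, 8, 21, 24, 33, 23, 36, 28, 18]

Place pivot at position 2: [10, 8, 18, 24, 33, 23, 36, 28, 21]
Pivot position: 2

After partitioning with pivot 18, the array becomes [10, 8, 18, 24, 33, 23, 36, 28, 21]. The pivot is placed at index 2. All elements to the left of the pivot are <= 18, and all elements to the right are > 18.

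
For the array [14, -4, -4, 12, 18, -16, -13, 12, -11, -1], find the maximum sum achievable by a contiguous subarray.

Using Kadane's algorithm on [14, -4, -4, 12, 18, -16, -13, 12, -11, -1]:

Scanning through the array:
Position 1 (value -4): max_ending_here = 10, max_so_far = 14
Position 2 (value -4): max_ending_here = 6, max_so_far = 14
Position 3 (value 12): max_ending_here = 18, max_so_far = 18
Position 4 (value 18): max_ending_here = 36, max_so_far = 36
Position 5 (value -16): max_ending_here = 20, max_so_far = 36
Position 6 (value -13): max_ending_here = 7, max_so_far = 36
Position 7 (value 12): max_ending_here = 19, max_so_far = 36
Position 8 (value -11): max_ending_here = 8, max_so_far = 36
Position 9 (value -1): max_ending_here = 7, max_so_far = 36

Maximum subarray: [14, -4, -4, 12, 18]
Maximum sum: 36

The maximum subarray is [14, -4, -4, 12, 18] with sum 36. This subarray runs from index 0 to index 4.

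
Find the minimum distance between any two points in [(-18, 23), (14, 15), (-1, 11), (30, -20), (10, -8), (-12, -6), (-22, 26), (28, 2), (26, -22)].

Computing all pairwise distances among 9 points:

d((-18, 23), (14, 15)) = 32.9848
d((-18, 23), (-1, 11)) = 20.8087
d((-18, 23), (30, -20)) = 64.4438
d((-18, 23), (10, -8)) = 41.7732
d((-18, 23), (-12, -6)) = 29.6142
d((-18, 23), (-22, 26)) = 5.0
d((-18, 23), (28, 2)) = 50.5668
d((-18, 23), (26, -22)) = 62.9365
d((14, 15), (-1, 11)) = 15.5242
d((14, 15), (30, -20)) = 38.4838
d((14, 15), (10, -8)) = 23.3452
d((14, 15), (-12, -6)) = 33.4215
d((14, 15), (-22, 26)) = 37.6431
d((14, 15), (28, 2)) = 19.105
d((14, 15), (26, -22)) = 38.8973
d((-1, 11), (30, -20)) = 43.8406
d((-1, 11), (10, -8)) = 21.9545
d((-1, 11), (-12, -6)) = 20.2485
d((-1, 11), (-22, 26)) = 25.807
d((-1, 11), (28, 2)) = 30.3645
d((-1, 11), (26, -22)) = 42.638
d((30, -20), (10, -8)) = 23.3238
d((30, -20), (-12, -6)) = 44.2719
d((30, -20), (-22, 26)) = 69.4262
d((30, -20), (28, 2)) = 22.0907
d((30, -20), (26, -22)) = 4.4721 <-- minimum
d((10, -8), (-12, -6)) = 22.0907
d((10, -8), (-22, 26)) = 46.6905
d((10, -8), (28, 2)) = 20.5913
d((10, -8), (26, -22)) = 21.2603
d((-12, -6), (-22, 26)) = 33.5261
d((-12, -6), (28, 2)) = 40.7922
d((-12, -6), (26, -22)) = 41.2311
d((-22, 26), (28, 2)) = 55.4617
d((-22, 26), (26, -22)) = 67.8823
d((28, 2), (26, -22)) = 24.0832

Closest pair: (30, -20) and (26, -22) with distance 4.4721

The closest pair is (30, -20) and (26, -22) with Euclidean distance 4.4721. For 9 points, brute-force pairwise comparison is shown above. For large n, the divide-and-conquer algorithm (sort by x, recurse on halves, check the dividing strip) achieves O(n log n).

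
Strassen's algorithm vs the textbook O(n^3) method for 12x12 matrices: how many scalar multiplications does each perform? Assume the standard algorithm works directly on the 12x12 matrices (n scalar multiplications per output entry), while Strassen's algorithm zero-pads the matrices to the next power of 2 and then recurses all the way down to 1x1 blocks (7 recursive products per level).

Matrix multiplication for 12x12 matrices:

Strassen's algorithm requires power-of-2 dimensions. Pad 12x12 to 16x16 (next power of 2).

Standard algorithm: 12^3 = 1728 multiplications
Strassen's algorithm: 7^(log2(16)) = 7^4 = 2401 multiplications
Difference: 1728 - 2401 = -673 (Strassen uses MORE here due to padding overhead — for small or just-over-power-of-2 n, padding can outweigh the per-level savings)

Standard: 1728 multiplications (12^3). Strassen: 2401 multiplications (7^4, after padding to 16x16). Strassen reduces 8 recursive multiplications to 7 at each level.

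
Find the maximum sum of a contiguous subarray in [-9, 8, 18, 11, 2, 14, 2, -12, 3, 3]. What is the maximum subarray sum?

Using Kadane's algorithm on [-9, 8, 18, 11, 2, 14, 2, -12, 3, 3]:

Scanning through the array:
Position 1 (value 8): max_ending_here = 8, max_so_far = 8
Position 2 (value 18): max_ending_here = 26, max_so_far = 26
Position 3 (value 11): max_ending_here = 37, max_so_far = 37
Position 4 (value 2): max_ending_here = 39, max_so_far = 39
Position 5 (value 14): max_ending_here = 53, max_so_far = 53
Position 6 (value 2): max_ending_here = 55, max_so_far = 55
Position 7 (value -12): max_ending_here = 43, max_so_far = 55
Position 8 (value 3): max_ending_here = 46, max_so_far = 55
Position 9 (value 3): max_ending_here = 49, max_so_far = 55

Maximum subarray: [8, 18, 11, 2, 14, 2]
Maximum sum: 55

The maximum subarray is [8, 18, 11, 2, 14, 2] with sum 55. This subarray runs from index 1 to index 6.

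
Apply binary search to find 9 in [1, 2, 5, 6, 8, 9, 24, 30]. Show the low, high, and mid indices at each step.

Binary search for 9 in [1, 2, 5, 6, 8, 9, 24, 30]:

lo=0, hi=7, mid=3, arr[mid]=6 -> 6 < 9, search right half
lo=4, hi=7, mid=5, arr[mid]=9 -> Found target at index 5!

Binary search finds 9 at index 5 after 2 comparisons. The search repeatedly halves the search space by comparing with the middle element.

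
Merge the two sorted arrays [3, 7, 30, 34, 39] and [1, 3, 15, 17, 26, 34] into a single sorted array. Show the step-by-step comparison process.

Merging process:

Compare 3 vs 1: take 1 from right. Merged: [1]
Compare 3 vs 3: take 3 from left. Merged: [1, 3]
Compare 7 vs 3: take 3 from right. Merged: [1, 3, 3]
Compare 7 vs 15: take 7 from left. Merged: [1, 3, 3, 7]
Compare 30 vs 15: take 15 from right. Merged: [1, 3, 3, 7, 15]
Compare 30 vs 17: take 17 from right. Merged: [1, 3, 3, 7, 15, 17]
Compare 30 vs 26: take 26 from right. Merged: [1, 3, 3, 7, 15, 17, 26]
Compare 30 vs 34: take 30 from left. Merged: [1, 3, 3, 7, 15, 17, 26, 30]
Compare 34 vs 34: take 34 from left. Merged: [1, 3, 3, 7, 15, 17, 26, 30, 34]
Compare 39 vs 34: take 34 from right. Merged: [1, 3, 3, 7, 15, 17, 26, 30, 34, 34]
Append remaining from left: [39]. Merged: [1, 3, 3, 7, 15, 17, 26, 30, 34, 34, 39]

Final merged array: [1, 3, 3, 7, 15, 17, 26, 30, 34, 34, 39]
Total comparisons: 10

The merged array is [1, 3, 3, 7, 15, 17, 26, 30, 34, 34, 39], requiring 10 comparisons. The merge step runs in O(n) time where n is the total number of elements.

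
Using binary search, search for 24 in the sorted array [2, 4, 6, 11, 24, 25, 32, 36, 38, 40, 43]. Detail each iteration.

Binary search for 24 in [2, 4, 6, 11, 24, 25, 32, 36, 38, 40, 43]:

lo=0, hi=10, mid=5, arr[mid]=25 -> 25 > 24, search left half
lo=0, hi=4, mid=2, arr[mid]=6 -> 6 < 24, search right half
lo=3, hi=4, mid=3, arr[mid]=11 -> 11 < 24, search right half
lo=4, hi=4, mid=4, arr[mid]=24 -> Found target at index 4!

Binary search finds 24 at index 4 after 4 comparisons. The search repeatedly halves the search space by comparing with the middle element.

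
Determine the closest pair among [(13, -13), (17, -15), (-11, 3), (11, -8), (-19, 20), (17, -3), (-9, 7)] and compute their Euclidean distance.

Computing all pairwise distances among 7 points:

d((13, -13), (17, -15)) = 4.4721 <-- minimum
d((13, -13), (-11, 3)) = 28.8444
d((13, -13), (11, -8)) = 5.3852
d((13, -13), (-19, 20)) = 45.9674
d((13, -13), (17, -3)) = 10.7703
d((13, -13), (-9, 7)) = 29.7321
d((17, -15), (-11, 3)) = 33.2866
d((17, -15), (11, -8)) = 9.2195
d((17, -15), (-19, 20)) = 50.2096
d((17, -15), (17, -3)) = 12.0
d((17, -15), (-9, 7)) = 34.0588
d((-11, 3), (11, -8)) = 24.5967
d((-11, 3), (-19, 20)) = 18.7883
d((-11, 3), (17, -3)) = 28.6356
d((-11, 3), (-9, 7)) = 4.4721 <-- minimum
d((11, -8), (-19, 20)) = 41.0366
d((11, -8), (17, -3)) = 7.8102
d((11, -8), (-9, 7)) = 25.0
d((-19, 20), (17, -3)) = 42.72
d((-19, 20), (-9, 7)) = 16.4012
d((17, -3), (-9, 7)) = 27.8568

Minimum distance: 4.4721 (tie among 2 pairs: (13, -13) and (17, -15); (-11, 3) and (-9, 7))

The minimum Euclidean distance is 4.4721. There is a tie: 2 pairs achieve this minimum — (13, -13) and (17, -15); (-11, 3) and (-9, 7). Any of these is a valid closest pair. For 7 points, brute-force pairwise comparison is shown above. For large n, the divide-and-conquer algorithm (sort by x, recurse on halves, check the dividing strip) achieves O(n log n).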